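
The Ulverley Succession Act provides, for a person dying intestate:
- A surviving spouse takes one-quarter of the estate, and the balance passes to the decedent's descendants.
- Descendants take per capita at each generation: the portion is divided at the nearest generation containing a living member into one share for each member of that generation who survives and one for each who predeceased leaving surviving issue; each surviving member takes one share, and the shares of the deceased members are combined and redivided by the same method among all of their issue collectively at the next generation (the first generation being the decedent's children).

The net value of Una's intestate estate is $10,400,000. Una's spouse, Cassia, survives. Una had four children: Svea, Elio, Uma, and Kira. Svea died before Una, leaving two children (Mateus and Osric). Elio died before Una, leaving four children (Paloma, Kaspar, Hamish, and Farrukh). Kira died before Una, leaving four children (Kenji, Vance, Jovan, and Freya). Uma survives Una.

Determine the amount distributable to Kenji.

Cassia takes one-quarter of $10,400,000 = $2,600,000. The remaining $7,800,000 passes to the descendants.
The descendants' portion ($7,800,000) is divided at the children's generation into 4 shares of $1,950,000. Uma takes $1,950,000. The 3 shares of the deceased (Svea, Elio, and Kira) are combined into a pool of $5,850,000.
That pool ($5,850,000) is divided at the grandchildren's generation equally among Mateus, Osric, Paloma, Kaspar, Hamish, Farrukh, Kenji, Vance, Jovan, and Freya: $585,000 each.

Kenji receives $585,000.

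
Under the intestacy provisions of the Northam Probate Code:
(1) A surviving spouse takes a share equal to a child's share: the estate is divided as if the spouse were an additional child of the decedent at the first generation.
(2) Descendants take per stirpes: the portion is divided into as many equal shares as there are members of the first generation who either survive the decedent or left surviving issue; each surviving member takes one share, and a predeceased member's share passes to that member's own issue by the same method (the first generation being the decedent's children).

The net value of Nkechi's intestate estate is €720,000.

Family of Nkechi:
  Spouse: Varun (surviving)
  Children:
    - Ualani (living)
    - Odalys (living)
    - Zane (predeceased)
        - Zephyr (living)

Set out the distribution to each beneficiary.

The spouse counts as an additional share at the children's level, so there are 4 primary shares of €180,000. Varun takes one such share (€180,000).
The children's combined portion (€540,000) is divided into 3 shares of €180,000: Ualani and Odalys each take €180,000; Zane's €180,000 share passes to Zane's issue.
Zane's share (€180,000) passes entirely to Zephyr.

Varun: €180,000; Ualani: €180,000; Odalys: €180,000; Zephyr: €180,000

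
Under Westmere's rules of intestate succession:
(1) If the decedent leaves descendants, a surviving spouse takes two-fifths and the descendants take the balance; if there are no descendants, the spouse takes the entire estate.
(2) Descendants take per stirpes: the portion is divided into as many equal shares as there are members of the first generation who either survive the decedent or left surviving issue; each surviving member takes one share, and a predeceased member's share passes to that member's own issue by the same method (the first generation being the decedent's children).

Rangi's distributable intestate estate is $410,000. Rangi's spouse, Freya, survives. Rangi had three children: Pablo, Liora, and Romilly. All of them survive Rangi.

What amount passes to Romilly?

Freya takes two-fifths of $410,000 = $164,000. The remaining $246,000 passes to the descendants.
The descendants' portion ($246,000) is divided into 3 shares of $82,000: Pablo, Liora, and Romilly each take $82,000.

Romilly receives $82,000.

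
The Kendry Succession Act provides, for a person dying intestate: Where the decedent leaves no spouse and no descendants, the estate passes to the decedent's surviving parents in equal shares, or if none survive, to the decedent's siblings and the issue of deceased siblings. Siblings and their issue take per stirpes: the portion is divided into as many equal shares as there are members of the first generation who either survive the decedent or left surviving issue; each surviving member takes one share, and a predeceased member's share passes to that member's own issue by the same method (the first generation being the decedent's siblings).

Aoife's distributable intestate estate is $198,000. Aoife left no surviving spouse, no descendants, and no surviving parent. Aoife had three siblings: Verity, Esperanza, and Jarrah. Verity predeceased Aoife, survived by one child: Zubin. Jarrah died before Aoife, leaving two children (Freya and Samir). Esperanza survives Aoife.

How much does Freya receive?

The entire $198,000 passes to the siblings and their issue.
That amount ($198,000) is divided into 3 shares of $66,000: Esperanza takes $66,000; Verity's $66,000 share passes to Verity's issue; Jarrah's $66,000 share passes to Jarrah's issue.
Verity's share ($66,000) passes entirely to Zubin.
Jarrah's share ($66,000) is divided into 2 shares of $33,000: Freya and Samir each take $33,000.

Freya receives $33,000.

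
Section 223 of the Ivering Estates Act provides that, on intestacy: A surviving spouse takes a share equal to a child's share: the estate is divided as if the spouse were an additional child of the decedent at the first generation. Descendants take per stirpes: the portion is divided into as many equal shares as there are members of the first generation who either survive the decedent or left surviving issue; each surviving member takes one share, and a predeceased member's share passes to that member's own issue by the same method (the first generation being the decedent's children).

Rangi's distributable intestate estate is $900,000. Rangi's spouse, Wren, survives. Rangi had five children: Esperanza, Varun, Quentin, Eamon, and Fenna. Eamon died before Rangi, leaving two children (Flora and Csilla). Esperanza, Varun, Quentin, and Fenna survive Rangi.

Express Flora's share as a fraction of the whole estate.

The spouse counts as an additional share at the children's level, so there are 6 primary shares of $150,000. Wren takes one such share ($150,000).
The children's combined portion ($750,000) is divided into 5 shares of $150,000: Esperanza, Varun, Quentin, and Fenna each take $150,000; Eamon's $150,000 share passes to Eamon's issue.
Eamon's share ($150,000) is divided into 2 shares of $75,000: Flora and Csilla each take $75,000.

Flora receives 1/12 of the estate.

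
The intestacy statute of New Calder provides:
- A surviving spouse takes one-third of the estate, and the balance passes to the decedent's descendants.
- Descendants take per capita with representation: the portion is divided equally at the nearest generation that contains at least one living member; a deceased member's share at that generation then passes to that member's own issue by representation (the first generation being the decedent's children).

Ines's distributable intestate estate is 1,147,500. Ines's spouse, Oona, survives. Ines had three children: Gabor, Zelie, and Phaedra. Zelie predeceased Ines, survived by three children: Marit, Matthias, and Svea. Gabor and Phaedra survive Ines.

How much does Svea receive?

Svea receives 85,000.

Oona takes one-third of 1,147,500 = 382,500. The remaining 765,000 passes to the descendants.
The descendants' portion (765,000) is divided into 3 shares of 255,000: Gabor and Phaedra each take 255,000; Zelie's 255,000 share passes to Zelie's issue.
Zelie's share (255,000) is divided into 3 shares of 85,000: Marit, Matthias, and Svea each take 85,000.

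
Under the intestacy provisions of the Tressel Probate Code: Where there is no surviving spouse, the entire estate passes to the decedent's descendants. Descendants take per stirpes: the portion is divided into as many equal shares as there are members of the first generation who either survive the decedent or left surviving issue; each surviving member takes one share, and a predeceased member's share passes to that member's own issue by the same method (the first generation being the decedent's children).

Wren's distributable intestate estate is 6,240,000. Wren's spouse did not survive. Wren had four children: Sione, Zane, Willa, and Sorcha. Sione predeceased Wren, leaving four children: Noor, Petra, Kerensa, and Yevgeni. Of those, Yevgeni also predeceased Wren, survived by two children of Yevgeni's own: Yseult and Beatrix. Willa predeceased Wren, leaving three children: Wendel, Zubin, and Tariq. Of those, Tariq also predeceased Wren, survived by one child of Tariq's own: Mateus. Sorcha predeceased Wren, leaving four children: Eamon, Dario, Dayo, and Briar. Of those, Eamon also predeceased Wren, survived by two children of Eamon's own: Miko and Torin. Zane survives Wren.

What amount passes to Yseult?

Yseult receives 195,000.

The entire 6,240,000 passes to the descendants.
That amount (6,240,000) is divided into 4 shares of 1,560,000: Zane takes 1,560,000; Sione's 1,560,000 share passes to Sione's issue; Willa's 1,560,000 share passes to Willa's issue; Sorcha's 1,560,000 share passes to Sorcha's issue.
Sione's share (1,560,000) is divided into 4 shares of 390,000: Noor, Petra, and Kerensa each take 390,000; Yevgeni's 390,000 share passes to Yevgeni's issue.
Yevgeni's share (390,000) is divided into 2 shares of 195,000: Yseult and Beatrix each take 195,000.
Willa's share (1,560,000) is divided into 3 shares of 520,000: Wendel and Zubin each take 520,000; Tariq's 520,000 share passes to Tariq's issue.
Tariq's share (520,000) passes entirely to Mateus.
Sorcha's share (1,560,000) is divided into 4 shares of 390,000: Dario, Dayo, and Briar each take 390,000; Eamon's 390,000 share passes to Eamon's issue.
Eamon's share (390,000) is divided into 2 shares of 195,000: Miko and Torin each take 195,000.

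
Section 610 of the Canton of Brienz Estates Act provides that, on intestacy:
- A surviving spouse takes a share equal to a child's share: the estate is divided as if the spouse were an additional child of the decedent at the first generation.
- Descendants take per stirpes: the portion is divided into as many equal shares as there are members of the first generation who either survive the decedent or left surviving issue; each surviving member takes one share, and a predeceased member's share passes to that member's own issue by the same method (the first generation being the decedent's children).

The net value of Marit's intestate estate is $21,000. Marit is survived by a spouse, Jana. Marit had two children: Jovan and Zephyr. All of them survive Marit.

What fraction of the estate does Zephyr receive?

The spouse counts as an additional share at the children's level, so there are 3 primary shares of $7,000. Jana takes one such share ($7,000).
The children's combined portion ($14,000) is divided into 2 shares of $7,000: Jovan and Zephyr each take $7,000.

Zephyr receives 1/3 of the estate.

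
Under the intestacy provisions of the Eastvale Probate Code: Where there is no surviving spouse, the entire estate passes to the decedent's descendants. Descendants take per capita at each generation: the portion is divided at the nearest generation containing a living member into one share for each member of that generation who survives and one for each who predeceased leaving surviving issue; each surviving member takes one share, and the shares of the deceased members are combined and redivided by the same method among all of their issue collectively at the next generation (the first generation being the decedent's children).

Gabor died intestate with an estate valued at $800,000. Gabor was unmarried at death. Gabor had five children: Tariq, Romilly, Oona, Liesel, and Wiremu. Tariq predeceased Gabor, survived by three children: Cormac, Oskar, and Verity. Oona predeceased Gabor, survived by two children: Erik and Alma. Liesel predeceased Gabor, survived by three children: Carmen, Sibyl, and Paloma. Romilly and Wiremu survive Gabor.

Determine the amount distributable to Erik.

Erik receives $60,000.

The entire $800,000 passes to the descendants.
That amount ($800,000) is divided at the children's generation into 5 shares of $160,000. Romilly and Wiremu each take $160,000. The 3 shares of the deceased (Tariq, Oona, and Liesel) are combined into a pool of $480,000.
That pool ($480,000) is divided at the grandchildren's generation equally among Cormac, Oskar, Verity, Erik, Alma, Carmen, Sibyl, and Paloma: $60,000 each.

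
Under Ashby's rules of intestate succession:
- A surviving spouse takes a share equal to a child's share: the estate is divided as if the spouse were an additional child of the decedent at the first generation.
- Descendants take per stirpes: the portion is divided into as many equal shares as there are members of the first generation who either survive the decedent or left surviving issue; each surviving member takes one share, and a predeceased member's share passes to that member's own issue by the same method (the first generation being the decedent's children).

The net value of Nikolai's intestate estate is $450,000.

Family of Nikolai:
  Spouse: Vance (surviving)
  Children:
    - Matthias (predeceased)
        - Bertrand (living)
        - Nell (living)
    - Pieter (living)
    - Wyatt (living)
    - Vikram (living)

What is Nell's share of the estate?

Nell receives $45,000.

The spouse counts as an additional share at the children's level, so there are 5 primary shares of $90,000. Vance takes one such share ($90,000).
The children's combined portion ($360,000) is divided into 4 shares of $90,000: Pieter, Wyatt, and Vikram each take $90,000; Matthias's $90,000 share passes to Matthias's issue.
Matthias's share ($90,000) is divided into 2 shares of $45,000: Bertrand and Nell each take $45,000.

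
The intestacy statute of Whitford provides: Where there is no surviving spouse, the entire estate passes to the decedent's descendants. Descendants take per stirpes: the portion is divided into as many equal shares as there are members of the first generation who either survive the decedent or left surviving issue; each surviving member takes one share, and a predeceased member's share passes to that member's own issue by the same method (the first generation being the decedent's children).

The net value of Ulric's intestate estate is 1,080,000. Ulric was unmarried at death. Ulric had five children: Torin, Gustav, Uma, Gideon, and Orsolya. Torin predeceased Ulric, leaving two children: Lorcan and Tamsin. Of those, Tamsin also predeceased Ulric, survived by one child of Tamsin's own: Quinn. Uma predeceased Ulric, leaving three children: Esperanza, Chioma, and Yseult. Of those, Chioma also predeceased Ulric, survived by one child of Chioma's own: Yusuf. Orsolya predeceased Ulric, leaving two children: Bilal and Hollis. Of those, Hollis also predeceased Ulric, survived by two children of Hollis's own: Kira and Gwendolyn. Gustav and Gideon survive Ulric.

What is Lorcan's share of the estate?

Lorcan receives 108,000.

The entire 1,080,000 passes to the descendants.
That amount (1,080,000) is divided into 5 shares of 216,000: Gustav and Gideon each take 216,000; Torin's 216,000 share passes to Torin's issue; Uma's 216,000 share passes to Uma's issue; Orsolya's 216,000 share passes to Orsolya's issue.
Torin's share (216,000) is divided into 2 shares of 108,000: Lorcan takes 108,000; Tamsin's 108,000 share passes to Tamsin's issue.
Tamsin's share (108,000) passes entirely to Quinn.
Uma's share (216,000) is divided into 3 shares of 72,000: Esperanza and Yseult each take 72,000; Chioma's 72,000 share passes to Chioma's issue.
Chioma's share (72,000) passes entirely to Yusuf.
Orsolya's share (216,000) is divided into 2 shares of 108,000: Bilal takes 108,000; Hollis's 108,000 share passes to Hollis's issue.
Hollis's share (108,000) is divided into 2 shares of 54,000: Kira and Gwendolyn each take 54,000.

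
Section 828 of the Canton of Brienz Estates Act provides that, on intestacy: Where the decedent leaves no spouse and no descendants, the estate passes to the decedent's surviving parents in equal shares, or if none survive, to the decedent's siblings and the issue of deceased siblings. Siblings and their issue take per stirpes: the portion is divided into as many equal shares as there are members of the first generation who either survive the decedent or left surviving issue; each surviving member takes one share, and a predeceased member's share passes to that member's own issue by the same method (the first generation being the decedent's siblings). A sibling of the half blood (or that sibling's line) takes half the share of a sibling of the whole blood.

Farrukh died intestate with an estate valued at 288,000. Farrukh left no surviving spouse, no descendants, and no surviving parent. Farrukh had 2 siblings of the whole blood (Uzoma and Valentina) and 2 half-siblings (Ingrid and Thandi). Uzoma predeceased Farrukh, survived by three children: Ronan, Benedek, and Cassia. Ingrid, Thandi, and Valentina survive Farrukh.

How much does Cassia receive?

The entire 288,000 passes to the siblings and their issue.
Counting each half-blood sibling's line as half a unit, there are 3 units in 288,000, so one unit is 96,000. Whole-blood lines (Uzoma and Valentina) take 96,000 each; half-blood lines (Ingrid and Thandi) take 48,000 each.
Uzoma's share (96,000) is divided into 3 shares of 32,000: Ronan, Benedek, and Cassia each take 32,000.

Cassia receives 32,000.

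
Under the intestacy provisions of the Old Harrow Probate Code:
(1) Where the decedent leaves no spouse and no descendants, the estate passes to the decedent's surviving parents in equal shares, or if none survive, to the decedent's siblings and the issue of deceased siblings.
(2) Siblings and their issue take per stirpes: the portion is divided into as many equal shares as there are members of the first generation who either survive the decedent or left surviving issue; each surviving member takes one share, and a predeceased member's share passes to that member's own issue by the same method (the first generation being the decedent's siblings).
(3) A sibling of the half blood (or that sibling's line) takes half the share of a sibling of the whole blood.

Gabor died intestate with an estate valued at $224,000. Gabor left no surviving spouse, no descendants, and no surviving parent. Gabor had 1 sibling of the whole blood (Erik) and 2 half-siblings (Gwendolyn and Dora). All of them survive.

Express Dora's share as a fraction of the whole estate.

The entire $224,000 passes to the siblings and their issue.
Counting each half-blood sibling's line as half a unit, there are 2 units in $224,000, so one unit is $112,000. Whole-blood lines (Erik) take $112,000 each; half-blood lines (Gwendolyn and Dora) take $56,000 each.

Dora receives 1/4 of the estate.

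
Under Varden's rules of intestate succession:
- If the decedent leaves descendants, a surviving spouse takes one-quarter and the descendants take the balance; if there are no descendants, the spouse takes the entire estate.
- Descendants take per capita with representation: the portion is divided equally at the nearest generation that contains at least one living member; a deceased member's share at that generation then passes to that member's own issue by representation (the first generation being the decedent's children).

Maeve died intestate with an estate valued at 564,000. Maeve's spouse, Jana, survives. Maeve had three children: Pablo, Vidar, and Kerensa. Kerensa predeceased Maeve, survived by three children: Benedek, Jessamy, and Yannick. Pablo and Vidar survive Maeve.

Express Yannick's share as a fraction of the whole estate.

Jana takes one-quarter of 564,000 = 141,000. The remaining 423,000 passes to the descendants.
The descendants' portion (423,000) is divided into 3 shares of 141,000: Pablo and Vidar each take 141,000; Kerensa's 141,000 share passes to Kerensa's issue.
Kerensa's share (141,000) is divided into 3 shares of 47,000: Benedek, Jessamy, and Yannick each take 47,000.

Yannick receives 1/12 of the estate.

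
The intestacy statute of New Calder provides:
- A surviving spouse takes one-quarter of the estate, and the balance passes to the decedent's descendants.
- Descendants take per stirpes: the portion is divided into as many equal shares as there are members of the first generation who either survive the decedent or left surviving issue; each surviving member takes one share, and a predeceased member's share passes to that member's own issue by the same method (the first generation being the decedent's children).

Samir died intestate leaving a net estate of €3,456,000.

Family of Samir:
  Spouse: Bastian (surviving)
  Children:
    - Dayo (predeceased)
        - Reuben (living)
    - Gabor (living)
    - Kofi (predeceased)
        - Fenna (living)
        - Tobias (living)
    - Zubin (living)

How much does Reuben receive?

Reuben receives €648,000.

Bastian takes one-quarter of €3,456,000 = €864,000. The remaining €2,592,000 passes to the descendants.
The descendants' portion (€2,592,000) is divided into 4 shares of €648,000: Gabor and Zubin each take €648,000; Dayo's €648,000 share passes to Dayo's issue; Kofi's €648,000 share passes to Kofi's issue.
Dayo's share (€648,000) passes entirely to Reuben.
Kofi's share (€648,000) is divided into 2 shares of €324,000: Fenna and Tobias each take €324,000.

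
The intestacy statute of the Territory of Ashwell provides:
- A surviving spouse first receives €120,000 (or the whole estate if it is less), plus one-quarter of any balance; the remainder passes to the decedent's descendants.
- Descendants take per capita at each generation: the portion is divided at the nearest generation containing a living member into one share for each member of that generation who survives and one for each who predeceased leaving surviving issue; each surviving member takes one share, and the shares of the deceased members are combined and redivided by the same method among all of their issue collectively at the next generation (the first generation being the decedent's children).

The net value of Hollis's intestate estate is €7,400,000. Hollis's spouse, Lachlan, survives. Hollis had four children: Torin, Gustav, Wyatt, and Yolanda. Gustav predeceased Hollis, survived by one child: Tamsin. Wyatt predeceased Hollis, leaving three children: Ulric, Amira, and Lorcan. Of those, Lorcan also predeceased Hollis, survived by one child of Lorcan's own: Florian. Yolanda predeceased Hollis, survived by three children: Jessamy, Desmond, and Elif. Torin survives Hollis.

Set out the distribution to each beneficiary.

Lachlan: €1,940,000; Torin: €1,365,000; Tamsin: €585,000; Ulric: €585,000; Amira: €585,000; Florian: €585,000; Jessamy: €585,000; Desmond: €585,000; Elif: €585,000

Lachlan first takes €120,000, leaving a balance of €7,280,000. Lachlan then takes one-quarter of the balance (€1,820,000), for a total of €1,940,000. The remaining €5,460,000 passes to the descendants.
The descendants' portion (€5,460,000) is divided at the children's generation into 4 shares of €1,365,000. Torin takes €1,365,000. The 3 shares of the deceased (Gustav, Wyatt, and Yolanda) are combined into a pool of €4,095,000.
That pool (€4,095,000) is divided at the grandchildren's generation into 7 shares of €585,000. Tamsin, Ulric, Amira, Jessamy, Desmond, and Elif each take €585,000. The remaining share for the deceased Lorcan (€585,000) is carried to the next generation.
That pool (€585,000) passes entirely to Florian, the sole taker at the great-grandchildren's generation.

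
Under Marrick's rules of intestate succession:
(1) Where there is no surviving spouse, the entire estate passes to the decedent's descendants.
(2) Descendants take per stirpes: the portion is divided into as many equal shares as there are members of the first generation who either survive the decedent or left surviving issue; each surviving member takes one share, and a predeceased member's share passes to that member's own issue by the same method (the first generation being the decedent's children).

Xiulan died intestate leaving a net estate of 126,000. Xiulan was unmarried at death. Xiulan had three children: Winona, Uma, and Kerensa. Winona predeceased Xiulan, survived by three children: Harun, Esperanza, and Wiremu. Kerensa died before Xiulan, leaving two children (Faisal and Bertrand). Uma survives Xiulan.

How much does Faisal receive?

The entire 126,000 passes to the descendants.
That amount (126,000) is divided into 3 shares of 42,000: Uma takes 42,000; Winona's 42,000 share passes to Winona's issue; Kerensa's 42,000 share passes to Kerensa's issue.
Winona's share (42,000) is divided into 3 shares of 14,000: Harun, Esperanza, and Wiremu each take 14,000.
Kerensa's share (42,000) is divided into 2 shares of 21,000: Faisal and Bertrand each take 21,000.

Faisal receives 21,000.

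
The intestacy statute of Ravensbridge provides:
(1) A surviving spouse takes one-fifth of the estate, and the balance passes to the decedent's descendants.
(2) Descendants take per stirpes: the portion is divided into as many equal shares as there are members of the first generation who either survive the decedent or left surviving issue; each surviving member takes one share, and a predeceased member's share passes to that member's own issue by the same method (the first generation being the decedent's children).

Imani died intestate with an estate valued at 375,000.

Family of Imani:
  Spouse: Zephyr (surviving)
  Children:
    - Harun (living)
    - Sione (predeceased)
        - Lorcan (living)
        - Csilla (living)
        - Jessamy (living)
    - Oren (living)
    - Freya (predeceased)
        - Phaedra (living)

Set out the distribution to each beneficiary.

Zephyr: 75,000; Harun: 75,000; Lorcan: 25,000; Csilla: 25,000; Jessamy: 25,000; Oren: 75,000; Phaedra: 75,000

Zephyr takes one-fifth of 375,000 = 75,000. The remaining 300,000 passes to the descendants.
The descendants' portion (300,000) is divided into 4 shares of 75,000: Harun and Oren each take 75,000; Sione's 75,000 share passes to Sione's issue; Freya's 75,000 share passes to Freya's issue.
Sione's share (75,000) is divided into 3 shares of 25,000: Lorcan, Csilla, and Jessamy each take 25,000.
Freya's share (75,000) passes entirely to Phaedra.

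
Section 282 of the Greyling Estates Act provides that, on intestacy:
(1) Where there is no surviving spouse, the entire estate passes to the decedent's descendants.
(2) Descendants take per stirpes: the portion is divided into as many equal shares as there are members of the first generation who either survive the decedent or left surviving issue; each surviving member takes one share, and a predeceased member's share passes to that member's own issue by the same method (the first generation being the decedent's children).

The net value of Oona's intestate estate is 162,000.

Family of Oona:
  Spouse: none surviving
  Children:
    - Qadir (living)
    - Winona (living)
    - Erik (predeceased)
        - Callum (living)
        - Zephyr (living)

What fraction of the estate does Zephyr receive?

The entire 162,000 passes to the descendants.
That amount (162,000) is divided into 3 shares of 54,000: Qadir and Winona each take 54,000; Erik's 54,000 share passes to Erik's issue.
Erik's share (54,000) is divided into 2 shares of 27,000: Callum and Zephyr each take 27,000.

Zephyr receives 1/6 of the estate.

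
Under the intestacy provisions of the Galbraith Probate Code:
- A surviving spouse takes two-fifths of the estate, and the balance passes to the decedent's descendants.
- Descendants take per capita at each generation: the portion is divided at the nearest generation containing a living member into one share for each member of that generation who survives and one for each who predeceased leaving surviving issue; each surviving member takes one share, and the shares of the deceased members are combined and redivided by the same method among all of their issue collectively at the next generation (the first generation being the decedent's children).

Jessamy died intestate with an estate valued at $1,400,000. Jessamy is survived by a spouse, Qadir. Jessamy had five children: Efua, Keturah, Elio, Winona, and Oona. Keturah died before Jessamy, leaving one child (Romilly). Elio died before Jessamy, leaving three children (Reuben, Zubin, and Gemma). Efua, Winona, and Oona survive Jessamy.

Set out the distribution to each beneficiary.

Qadir: $560,000; Efua: $168,000; Romilly: $84,000; Reuben: $84,000; Zubin: $84,000; Gemma: $84,000; Winona: $168,000; Oona: $168,000

Qadir takes two-fifths of $1,400,000 = $560,000. The remaining $840,000 passes to the descendants.
The descendants' portion ($840,000) is divided at the children's generation into 5 shares of $168,000. Efua, Winona, and Oona each take $168,000. The 2 shares of the deceased (Keturah and Elio) are combined into a pool of $336,000.
That pool ($336,000) is divided at the grandchildren's generation equally among Romilly, Reuben, Zubin, and Gemma: $84,000 each.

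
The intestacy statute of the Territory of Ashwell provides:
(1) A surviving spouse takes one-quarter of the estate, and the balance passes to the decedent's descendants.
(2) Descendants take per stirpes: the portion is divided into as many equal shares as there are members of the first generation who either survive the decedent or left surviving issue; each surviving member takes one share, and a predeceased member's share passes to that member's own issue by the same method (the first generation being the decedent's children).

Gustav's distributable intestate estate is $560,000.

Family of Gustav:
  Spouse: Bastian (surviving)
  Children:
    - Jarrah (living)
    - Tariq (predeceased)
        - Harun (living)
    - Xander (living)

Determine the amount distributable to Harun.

Bastian takes one-quarter of $560,000 = $140,000. The remaining $420,000 passes to the descendants.
The descendants' portion ($420,000) is divided into 3 shares of $140,000: Jarrah and Xander each take $140,000; Tariq's $140,000 share passes to Tariq's issue.
Tariq's share ($140,000) passes entirely to Harun.

Harun receives $140,000.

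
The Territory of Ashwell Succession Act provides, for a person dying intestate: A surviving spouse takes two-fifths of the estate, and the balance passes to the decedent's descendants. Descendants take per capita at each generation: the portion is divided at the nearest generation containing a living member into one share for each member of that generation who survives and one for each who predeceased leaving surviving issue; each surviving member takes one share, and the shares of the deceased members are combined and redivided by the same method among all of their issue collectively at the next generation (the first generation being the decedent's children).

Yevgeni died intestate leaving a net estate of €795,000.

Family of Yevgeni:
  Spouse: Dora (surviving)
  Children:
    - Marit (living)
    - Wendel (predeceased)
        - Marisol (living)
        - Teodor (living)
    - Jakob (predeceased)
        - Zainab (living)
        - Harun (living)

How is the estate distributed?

Dora takes two-fifths of €795,000 = €318,000. The remaining €477,000 passes to the descendants.
The descendants' portion (€477,000) is divided at the children's generation into 3 shares of €159,000. Marit takes €159,000. The 2 shares of the deceased (Wendel and Jakob) are combined into a pool of €318,000.
That pool (€318,000) is divided at the grandchildren's generation equally among Marisol, Teodor, Zainab, and Harun: €79,500 each.

Dora: €318,000; Marit: €159,000; Marisol: €79,500; Teodor: €79,500; Zainab: €79,500; Harun: €79,500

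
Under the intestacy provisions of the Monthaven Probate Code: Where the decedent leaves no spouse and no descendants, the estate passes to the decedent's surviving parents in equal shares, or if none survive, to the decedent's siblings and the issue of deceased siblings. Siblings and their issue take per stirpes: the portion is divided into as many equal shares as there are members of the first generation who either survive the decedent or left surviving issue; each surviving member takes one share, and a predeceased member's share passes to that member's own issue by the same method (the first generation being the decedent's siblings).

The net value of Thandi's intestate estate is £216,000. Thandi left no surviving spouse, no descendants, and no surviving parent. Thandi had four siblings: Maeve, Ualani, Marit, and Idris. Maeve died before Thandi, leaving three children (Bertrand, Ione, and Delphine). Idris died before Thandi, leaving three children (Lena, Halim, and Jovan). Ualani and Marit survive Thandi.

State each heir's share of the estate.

The entire £216,000 passes to the siblings and their issue.
That amount (£216,000) is divided into 4 shares of £54,000: Ualani and Marit each take £54,000; Maeve's £54,000 share passes to Maeve's issue; Idris's £54,000 share passes to Idris's issue.
Maeve's share (£54,000) is divided into 3 shares of £18,000: Bertrand, Ione, and Delphine each take £18,000.
Idris's share (£54,000) is divided into 3 shares of £18,000: Lena, Halim, and Jovan each take £18,000.

Bertrand: £18,000; Ione: £18,000; Delphine: £18,000; Ualani: £54,000; Marit: £54,000; Lena: £18,000; Halim: £18,000; Jovan: £18,000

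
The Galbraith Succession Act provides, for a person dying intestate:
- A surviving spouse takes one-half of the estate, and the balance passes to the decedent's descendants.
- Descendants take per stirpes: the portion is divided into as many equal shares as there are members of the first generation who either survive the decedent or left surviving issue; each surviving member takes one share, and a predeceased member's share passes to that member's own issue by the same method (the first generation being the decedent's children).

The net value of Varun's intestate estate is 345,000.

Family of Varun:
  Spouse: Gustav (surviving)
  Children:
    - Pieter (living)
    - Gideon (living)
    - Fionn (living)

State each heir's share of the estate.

Gustav takes one-half of 345,000 = 172,500. The remaining 172,500 passes to the descendants.
The descendants' portion (172,500) is divided into 3 shares of 57,500: Pieter, Gideon, and Fionn each take 57,500.

Gustav: 172,500; Pieter: 57,500; Gideon: 57,500; Fionn: 57,500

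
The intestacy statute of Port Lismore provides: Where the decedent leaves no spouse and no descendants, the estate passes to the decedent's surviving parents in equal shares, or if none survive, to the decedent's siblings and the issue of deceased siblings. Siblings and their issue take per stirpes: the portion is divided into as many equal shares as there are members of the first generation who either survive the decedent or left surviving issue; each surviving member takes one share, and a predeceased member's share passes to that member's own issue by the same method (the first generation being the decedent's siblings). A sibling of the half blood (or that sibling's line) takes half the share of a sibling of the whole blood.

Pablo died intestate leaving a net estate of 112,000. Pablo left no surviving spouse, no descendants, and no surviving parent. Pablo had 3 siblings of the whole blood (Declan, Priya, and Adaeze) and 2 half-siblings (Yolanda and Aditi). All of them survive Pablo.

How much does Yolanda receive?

The entire 112,000 passes to the siblings and their issue.
Counting each half-blood sibling's line as half a unit, there are 4 units in 112,000, so one unit is 28,000. Whole-blood lines (Declan, Priya, and Adaeze) take 28,000 each; half-blood lines (Yolanda and Aditi) take 14,000 each.

Yolanda receives 14,000.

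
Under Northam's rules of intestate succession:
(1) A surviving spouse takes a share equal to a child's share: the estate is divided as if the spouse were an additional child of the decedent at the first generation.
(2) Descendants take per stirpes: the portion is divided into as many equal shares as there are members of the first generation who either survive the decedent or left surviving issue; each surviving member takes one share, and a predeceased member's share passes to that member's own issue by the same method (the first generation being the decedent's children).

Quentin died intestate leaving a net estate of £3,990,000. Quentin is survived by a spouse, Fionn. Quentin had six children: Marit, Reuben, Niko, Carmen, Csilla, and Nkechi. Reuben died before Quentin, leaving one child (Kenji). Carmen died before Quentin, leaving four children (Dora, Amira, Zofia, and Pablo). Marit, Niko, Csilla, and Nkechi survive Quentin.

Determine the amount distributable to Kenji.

The spouse counts as an additional share at the children's level, so there are 7 primary shares of £570,000. Fionn takes one such share (£570,000).
The children's combined portion (£3,420,000) is divided into 6 shares of £570,000: Marit, Niko, Csilla, and Nkechi each take £570,000; Reuben's £570,000 share passes to Reuben's issue; Carmen's £570,000 share passes to Carmen's issue.
Reuben's share (£570,000) passes entirely to Kenji.
Carmen's share (£570,000) is divided into 4 shares of £142,500: Dora, Amira, Zofia, and Pablo each take £142,500.

Kenji receives £570,000.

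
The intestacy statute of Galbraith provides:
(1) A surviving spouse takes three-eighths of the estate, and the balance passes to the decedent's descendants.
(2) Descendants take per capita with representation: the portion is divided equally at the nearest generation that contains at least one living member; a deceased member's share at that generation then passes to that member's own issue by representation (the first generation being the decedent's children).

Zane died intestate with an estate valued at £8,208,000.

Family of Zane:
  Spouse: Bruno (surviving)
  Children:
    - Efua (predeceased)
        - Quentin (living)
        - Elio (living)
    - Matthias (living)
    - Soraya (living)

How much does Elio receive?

Elio receives £855,000.

Bruno takes three-eighths of £8,208,000 = £3,078,000. The remaining £5,130,000 passes to the descendants.
The descendants' portion (£5,130,000) is divided into 3 shares of £1,710,000: Matthias and Soraya each take £1,710,000; Efua's £1,710,000 share passes to Efua's issue.
Efua's share (£1,710,000) is divided into 2 shares of £855,000: Quentin and Elio each take £855,000.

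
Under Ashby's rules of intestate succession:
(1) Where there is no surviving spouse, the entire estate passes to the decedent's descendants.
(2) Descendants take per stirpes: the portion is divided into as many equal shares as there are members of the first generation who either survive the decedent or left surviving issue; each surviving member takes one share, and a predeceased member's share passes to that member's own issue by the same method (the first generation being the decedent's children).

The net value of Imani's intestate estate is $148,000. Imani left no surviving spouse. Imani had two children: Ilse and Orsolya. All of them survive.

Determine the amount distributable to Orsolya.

Orsolya receives $74,000.

The entire $148,000 passes to the descendants.
That amount ($148,000) is divided into 2 shares of $74,000: Ilse and Orsolya each take $74,000.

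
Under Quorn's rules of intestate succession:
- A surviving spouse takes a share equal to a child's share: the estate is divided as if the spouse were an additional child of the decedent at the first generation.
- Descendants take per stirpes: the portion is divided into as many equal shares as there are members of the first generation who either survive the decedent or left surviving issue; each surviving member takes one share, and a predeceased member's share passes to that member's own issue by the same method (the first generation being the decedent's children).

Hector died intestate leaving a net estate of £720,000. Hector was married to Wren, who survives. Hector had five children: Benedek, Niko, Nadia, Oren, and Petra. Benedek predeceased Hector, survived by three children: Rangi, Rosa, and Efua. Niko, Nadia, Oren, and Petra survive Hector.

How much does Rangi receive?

Rangi receives £40,000.

The spouse counts as an additional share at the children's level, so there are 6 primary shares of £120,000. Wren takes one such share (£120,000).
The children's combined portion (£600,000) is divided into 5 shares of £120,000: Niko, Nadia, Oren, and Petra each take £120,000; Benedek's £120,000 share passes to Benedek's issue.
Benedek's share (£120,000) is divided into 3 shares of £40,000: Rangi, Rosa, and Efua each take £40,000.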